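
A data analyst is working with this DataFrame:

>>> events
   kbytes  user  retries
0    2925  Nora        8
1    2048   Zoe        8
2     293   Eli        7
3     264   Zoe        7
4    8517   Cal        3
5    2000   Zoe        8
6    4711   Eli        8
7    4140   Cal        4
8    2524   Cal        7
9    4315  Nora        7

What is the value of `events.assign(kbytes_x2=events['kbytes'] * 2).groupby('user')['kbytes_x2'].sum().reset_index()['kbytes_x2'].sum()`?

add column kbytes_x2 = events['kbytes'] * 2:
   kbytes  user  retries  kbytes_x2
0    2925  Nora        8       5850
1    2048   Zoe        8       4096
2     293   Eli        7        586
3     264   Zoe        7        528
4    8517   Cal        3      17034
5    2000   Zoe        8       4000
6    4711   Eli        8       9422
7    4140   Cal        4       8280
8    2524   Cal        7       5048
9    4315  Nora        7       8630
group by user, sum of kbytes_x2:
user
Cal     30362
Eli     10008
Nora    14480
Zoe      8624
Name: kbytes_x2, dtype: int64
reset_index():
   user  kbytes_x2
0   Cal      30362
1   Eli      10008
2  Nora      14480
3   Zoe       8624

63474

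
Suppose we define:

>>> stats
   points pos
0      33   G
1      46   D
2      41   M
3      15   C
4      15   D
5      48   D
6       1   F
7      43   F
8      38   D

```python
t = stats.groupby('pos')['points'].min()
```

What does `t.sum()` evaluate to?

group by pos, min of points:
pos
C    15
D    15
F     1
G    33
M    41
Name: points, dtype: int64
Hence 105.

105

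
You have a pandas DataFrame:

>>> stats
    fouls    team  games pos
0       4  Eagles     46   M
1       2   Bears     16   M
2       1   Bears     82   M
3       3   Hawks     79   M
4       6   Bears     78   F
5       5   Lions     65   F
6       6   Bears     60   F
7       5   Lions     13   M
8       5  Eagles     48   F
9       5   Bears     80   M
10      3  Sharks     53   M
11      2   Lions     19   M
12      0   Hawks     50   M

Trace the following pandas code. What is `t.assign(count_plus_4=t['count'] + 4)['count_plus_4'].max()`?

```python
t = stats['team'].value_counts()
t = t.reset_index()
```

9

value_counts of team:
team
Bears     5
Lions     3
Eagles    2
Hawks     2
Sharks    1
Name: count, dtype: int64
reset_index():
     team  count
0   Bears      5
1   Lions      3
2  Eagles      2
3   Hawks      2
4  Sharks      1
add column count_plus_4 = t['count'] + 4:
     team  count  count_plus_4
0   Bears      5             9
1   Lions      3             7
2  Eagles      2             6
3   Hawks      2             6
4  Sharks      1             5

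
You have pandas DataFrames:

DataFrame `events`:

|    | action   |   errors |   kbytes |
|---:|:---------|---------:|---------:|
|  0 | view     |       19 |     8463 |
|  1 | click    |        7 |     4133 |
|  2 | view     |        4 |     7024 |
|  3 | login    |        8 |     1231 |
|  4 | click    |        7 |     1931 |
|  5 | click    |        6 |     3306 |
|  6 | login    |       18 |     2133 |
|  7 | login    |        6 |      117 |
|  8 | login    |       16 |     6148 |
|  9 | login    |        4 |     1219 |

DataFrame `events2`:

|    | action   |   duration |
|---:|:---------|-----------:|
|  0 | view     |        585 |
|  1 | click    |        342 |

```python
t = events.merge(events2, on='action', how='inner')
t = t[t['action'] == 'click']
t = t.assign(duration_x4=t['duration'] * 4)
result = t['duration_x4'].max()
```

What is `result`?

1368

merge on 'action' (how='inner') → 5 rows:
  action  errors  kbytes  duration
0   view      19    8463       585
1  click       7    4133       342
2   view       4    7024       585
3  click       7    1931       342
4  click       6    3306       342
filter rows where action == 'click':
  action  errors  kbytes  duration
1  click       7    4133       342
3  click       7    1931       342
4  click       6    3306       342
add column duration_x4 = t['duration'] * 4:
  action  errors  kbytes  duration  duration_x4
1  click       7    4133       342         1368
3  click       7    1931       342         1368
4  click       6    3306       342         1368
Then the max of column 'duration_x4': 1368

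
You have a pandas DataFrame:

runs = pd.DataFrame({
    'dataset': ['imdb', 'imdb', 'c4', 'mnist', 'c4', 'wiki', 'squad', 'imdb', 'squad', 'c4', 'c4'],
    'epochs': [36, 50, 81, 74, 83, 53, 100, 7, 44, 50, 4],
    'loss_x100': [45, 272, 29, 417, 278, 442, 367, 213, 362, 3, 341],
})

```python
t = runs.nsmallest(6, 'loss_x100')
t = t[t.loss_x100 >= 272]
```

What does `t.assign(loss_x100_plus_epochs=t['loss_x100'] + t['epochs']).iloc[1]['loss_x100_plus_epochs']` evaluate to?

take 6 rows with smallest loss_x100:
  dataset  epochs  loss_x100
9      c4      50          3
2      c4      81         29
0    imdb      36         45
7    imdb       7        213
1    imdb      50        272
4      c4      83        278
filter rows where loss_x100 >= 272:
  dataset  epochs  loss_x100
1    imdb      50        272
4      c4      83        278
add column loss_x100_plus_epochs = t['loss_x100'] + t['epochs']:
  dataset  epochs  loss_x100  loss_x100_plus_epochs
1    imdb      50        272                    322
4      c4      83        278                    361

361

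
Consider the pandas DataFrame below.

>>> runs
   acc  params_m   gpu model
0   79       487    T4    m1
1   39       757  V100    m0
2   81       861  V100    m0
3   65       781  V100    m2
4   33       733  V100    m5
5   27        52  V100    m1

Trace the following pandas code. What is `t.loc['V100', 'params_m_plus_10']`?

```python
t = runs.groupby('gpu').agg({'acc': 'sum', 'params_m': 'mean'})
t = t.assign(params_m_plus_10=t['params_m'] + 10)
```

group by gpu: sum(acc), mean(params_m):
      acc  params_m
gpu                
T4     79     487.0
V100  245     636.8
add column params_m_plus_10 = t['params_m'] + 10:
      acc  params_m  params_m_plus_10
gpu                                  
T4     79     487.0             497.0
V100  245     636.8             646.8
Taking the value at row 'V100', column 'params_m_plus_10' gives 646.8.

646.8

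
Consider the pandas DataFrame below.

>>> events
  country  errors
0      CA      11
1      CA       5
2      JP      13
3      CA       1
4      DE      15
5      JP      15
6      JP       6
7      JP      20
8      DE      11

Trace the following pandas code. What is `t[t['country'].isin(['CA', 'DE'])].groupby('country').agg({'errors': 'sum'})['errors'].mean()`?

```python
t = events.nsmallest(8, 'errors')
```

21.5

take 8 rows with smallest errors:
  country  errors
3      CA       1
1      CA       5
6      JP       6
0      CA      11
8      DE      11
2      JP      13
4      DE      15
5      JP      15
filter rows where country in ['CA', 'DE']:
  country  errors
3      CA       1
1      CA       5
0      CA      11
8      DE      11
4      DE      15
group by country, sum of errors:
         errors
country        
CA           17
DE           26
Taking the mean of column 'errors' gives 21.5.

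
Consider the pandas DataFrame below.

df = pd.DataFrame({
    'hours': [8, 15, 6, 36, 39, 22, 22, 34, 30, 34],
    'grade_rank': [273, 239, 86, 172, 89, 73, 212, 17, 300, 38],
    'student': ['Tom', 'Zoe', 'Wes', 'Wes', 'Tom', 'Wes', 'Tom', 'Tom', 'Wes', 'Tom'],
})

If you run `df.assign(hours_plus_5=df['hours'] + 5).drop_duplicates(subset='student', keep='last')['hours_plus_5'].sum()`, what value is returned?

add column hours_plus_5 = df['hours'] + 5:
   hours  grade_rank student  hours_plus_5
0      8         273     Tom            13
1     15         239     Zoe            20
2      6          86     Wes            11
3     36         172     Wes            41
4     39          89     Tom            44
5     22          73     Wes            27
6     22         212     Tom            27
7     34          17     Tom            39
8     30         300     Wes            35
9     34          38     Tom            39
drop duplicate student (keep=last):
   hours  grade_rank student  hours_plus_5
1     15         239     Zoe            20
8     30         300     Wes            35
9     34          38     Tom            39
So sum() = 94.

94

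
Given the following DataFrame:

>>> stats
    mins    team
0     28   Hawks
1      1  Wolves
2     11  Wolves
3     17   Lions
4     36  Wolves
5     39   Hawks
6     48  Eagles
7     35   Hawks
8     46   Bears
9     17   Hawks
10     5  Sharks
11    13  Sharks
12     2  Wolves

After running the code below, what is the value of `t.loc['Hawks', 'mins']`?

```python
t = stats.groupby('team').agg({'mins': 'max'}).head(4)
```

39

group by team, max of mins:
        mins
team        
Bears     46
Eagles    48
Hawks     39
Lions     17
Sharks    13
Wolves    36
take first 4 rows:
        mins
team        
Bears     46
Eagles    48
Hawks     39
Lions     17
So loc['Hawks', 'mins'] = 39.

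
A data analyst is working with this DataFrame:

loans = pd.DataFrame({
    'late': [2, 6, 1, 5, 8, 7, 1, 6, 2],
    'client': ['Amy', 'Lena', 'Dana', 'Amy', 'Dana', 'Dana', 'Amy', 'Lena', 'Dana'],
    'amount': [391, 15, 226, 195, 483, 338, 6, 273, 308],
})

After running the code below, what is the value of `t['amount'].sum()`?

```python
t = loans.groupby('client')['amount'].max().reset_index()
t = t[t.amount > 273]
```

group by client, max of amount:
client
Amy     391
Dana    483
Lena    273
Name: amount, dtype: int64
reset_index():
  client  amount
0    Amy     391
1   Dana     483
2   Lena     273
filter rows where amount > 273:
  client  amount
0    Amy     391
1   Dana     483
Hence 874.

874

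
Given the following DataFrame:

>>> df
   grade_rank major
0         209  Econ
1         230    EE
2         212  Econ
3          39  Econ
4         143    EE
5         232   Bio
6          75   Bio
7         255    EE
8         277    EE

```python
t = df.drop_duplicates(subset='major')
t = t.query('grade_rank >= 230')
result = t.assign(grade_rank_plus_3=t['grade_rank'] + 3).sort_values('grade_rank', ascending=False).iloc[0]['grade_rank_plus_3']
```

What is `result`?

235

drop duplicate major (keep=first):
   grade_rank major
0         209  Econ
1         230    EE
5         232   Bio
filter rows where grade_rank >= 230:
   grade_rank major
1         230    EE
5         232   Bio
add column grade_rank_plus_3 = t['grade_rank'] + 3:
   grade_rank major  grade_rank_plus_3
1         230    EE                233
5         232   Bio                235
sort by grade_rank descending:
   grade_rank major  grade_rank_plus_3
5         232   Bio                235
1         230    EE                233
Taking the value at position 0, column 'grade_rank_plus_3' gives 235.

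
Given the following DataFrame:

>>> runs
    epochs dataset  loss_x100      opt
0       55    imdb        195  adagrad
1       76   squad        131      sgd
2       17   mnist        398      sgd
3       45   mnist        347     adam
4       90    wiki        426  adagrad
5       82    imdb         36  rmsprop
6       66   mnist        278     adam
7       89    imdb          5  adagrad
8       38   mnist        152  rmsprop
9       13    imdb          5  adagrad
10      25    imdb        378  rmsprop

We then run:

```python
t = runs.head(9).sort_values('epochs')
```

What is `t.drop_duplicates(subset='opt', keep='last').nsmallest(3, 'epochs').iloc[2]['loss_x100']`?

take first 9 rows:
   epochs dataset  loss_x100      opt
0      55    imdb        195  adagrad
1      76   squad        131      sgd
2      17   mnist        398      sgd
3      45   mnist        347     adam
4      90    wiki        426  adagrad
5      82    imdb         36  rmsprop
6      66   mnist        278     adam
7      89    imdb          5  adagrad
8      38   mnist        152  rmsprop
sort by epochs:
   epochs dataset  loss_x100      opt
2      17   mnist        398      sgd
8      38   mnist        152  rmsprop
3      45   mnist        347     adam
0      55    imdb        195  adagrad
6      66   mnist        278     adam
1      76   squad        131      sgd
5      82    imdb         36  rmsprop
7      89    imdb          5  adagrad
4      90    wiki        426  adagrad
drop duplicate opt (keep=last):
   epochs dataset  loss_x100      opt
6      66   mnist        278     adam
1      76   squad        131      sgd
5      82    imdb         36  rmsprop
4      90    wiki        426  adagrad
take 3 rows with smallest epochs:
   epochs dataset  loss_x100      opt
6      66   mnist        278     adam
1      76   squad        131      sgd
5      82    imdb         36  rmsprop

36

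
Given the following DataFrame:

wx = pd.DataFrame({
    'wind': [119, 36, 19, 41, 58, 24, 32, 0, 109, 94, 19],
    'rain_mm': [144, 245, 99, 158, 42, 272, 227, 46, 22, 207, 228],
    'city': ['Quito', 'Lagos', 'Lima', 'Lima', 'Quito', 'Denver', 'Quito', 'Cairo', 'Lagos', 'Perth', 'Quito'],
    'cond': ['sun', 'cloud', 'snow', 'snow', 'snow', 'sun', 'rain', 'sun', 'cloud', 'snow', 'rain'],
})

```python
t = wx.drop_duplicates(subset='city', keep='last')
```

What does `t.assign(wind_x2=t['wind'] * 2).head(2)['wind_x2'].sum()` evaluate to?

drop duplicate city (keep=last):
    wind  rain_mm    city   cond
3     41      158    Lima   snow
5     24      272  Denver    sun
7      0       46   Cairo    sun
8    109       22   Lagos  cloud
9     94      207   Perth   snow
10    19      228   Quito   rain
add column wind_x2 = t['wind'] * 2:
    wind  rain_mm    city   cond  wind_x2
3     41      158    Lima   snow       82
5     24      272  Denver    sun       48
7      0       46   Cairo    sun        0
8    109       22   Lagos  cloud      218
9     94      207   Perth   snow      188
10    19      228   Quito   rain       38
take first 2 rows:
   wind  rain_mm    city  cond  wind_x2
3    41      158    Lima  snow       82
5    24      272  Denver   sun       48
sum of column 'wind_x2' → 130

130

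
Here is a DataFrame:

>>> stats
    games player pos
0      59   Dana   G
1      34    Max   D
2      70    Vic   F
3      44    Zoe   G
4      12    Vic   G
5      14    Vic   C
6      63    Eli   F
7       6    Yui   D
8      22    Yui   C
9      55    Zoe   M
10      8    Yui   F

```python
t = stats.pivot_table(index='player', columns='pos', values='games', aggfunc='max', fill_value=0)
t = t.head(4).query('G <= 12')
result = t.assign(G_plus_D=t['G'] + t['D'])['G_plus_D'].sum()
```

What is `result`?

46

pivot: rows=player, cols=pos, max(games):
pos      C   D   F   G   M
player                    
Dana     0   0   0  59   0
Eli      0   0  63   0   0
Max      0  34   0   0   0
Vic     14   0  70  12   0
Yui     22   6   8   0   0
Zoe      0   0   0  44  55
take first 4 rows:
pos      C   D   F   G  M
player                   
Dana     0   0   0  59  0
Eli      0   0  63   0  0
Max      0  34   0   0  0
Vic     14   0  70  12  0
filter rows where G <= 12:
pos      C   D   F   G  M
player                   
Eli      0   0  63   0  0
Max      0  34   0   0  0
Vic     14   0  70  12  0
add column G_plus_D = t['G'] + t['D']:
pos      C   D   F   G  M  G_plus_D
player                             
Eli      0   0  63   0  0         0
Max      0  34   0   0  0        34
Vic     14   0  70  12  0        12
So sum() = 46.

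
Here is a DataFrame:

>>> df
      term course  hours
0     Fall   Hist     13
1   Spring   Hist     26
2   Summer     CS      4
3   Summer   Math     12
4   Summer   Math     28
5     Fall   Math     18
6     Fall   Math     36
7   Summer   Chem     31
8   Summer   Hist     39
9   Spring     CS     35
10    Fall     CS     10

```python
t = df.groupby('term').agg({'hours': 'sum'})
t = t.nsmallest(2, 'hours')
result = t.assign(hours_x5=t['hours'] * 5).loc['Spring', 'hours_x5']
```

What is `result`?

group by term, sum of hours:
        hours
term         
Fall       77
Spring     61
Summer    114
take 2 rows with smallest hours:
        hours
term         
Spring     61
Fall       77
add column hours_x5 = t['hours'] * 5:
        hours  hours_x5
term                   
Spring     61       305
Fall       77       385
So loc['Spring', 'hours_x5'] = 305.

305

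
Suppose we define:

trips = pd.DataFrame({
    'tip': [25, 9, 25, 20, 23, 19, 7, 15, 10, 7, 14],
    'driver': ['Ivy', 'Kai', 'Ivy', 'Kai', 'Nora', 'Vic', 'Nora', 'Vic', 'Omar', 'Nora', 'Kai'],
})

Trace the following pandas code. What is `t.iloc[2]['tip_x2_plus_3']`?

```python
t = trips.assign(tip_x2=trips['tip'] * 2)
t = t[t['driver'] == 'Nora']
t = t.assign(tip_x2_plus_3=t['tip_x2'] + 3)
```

add column tip_x2 = trips['tip'] * 2:
    tip driver  tip_x2
0    25    Ivy      50
1     9    Kai      18
2    25    Ivy      50
3    20    Kai      40
4    23   Nora      46
5    19    Vic      38
6     7   Nora      14
7    15    Vic      30
8    10   Omar      20
9     7   Nora      14
10   14    Kai      28
filter rows where driver == 'Nora':
   tip driver  tip_x2
4   23   Nora      46
6    7   Nora      14
9    7   Nora      14
add column tip_x2_plus_3 = t['tip_x2'] + 3:
   tip driver  tip_x2  tip_x2_plus_3
4   23   Nora      46             49
6    7   Nora      14             17
9    7   Nora      14             17
The value at position 2, column 'tip_x2_plus_3' is 17.

17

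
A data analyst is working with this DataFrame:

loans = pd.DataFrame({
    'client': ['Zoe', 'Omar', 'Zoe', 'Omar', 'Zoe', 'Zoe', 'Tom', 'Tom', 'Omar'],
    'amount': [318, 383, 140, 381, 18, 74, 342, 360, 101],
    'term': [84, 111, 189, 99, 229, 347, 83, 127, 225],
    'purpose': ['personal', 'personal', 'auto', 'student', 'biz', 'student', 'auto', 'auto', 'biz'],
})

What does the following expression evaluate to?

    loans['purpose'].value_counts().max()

3

value_counts of purpose:
purpose
auto        3
personal    2
student     2
biz         2
Name: count, dtype: int64
So max() = 3.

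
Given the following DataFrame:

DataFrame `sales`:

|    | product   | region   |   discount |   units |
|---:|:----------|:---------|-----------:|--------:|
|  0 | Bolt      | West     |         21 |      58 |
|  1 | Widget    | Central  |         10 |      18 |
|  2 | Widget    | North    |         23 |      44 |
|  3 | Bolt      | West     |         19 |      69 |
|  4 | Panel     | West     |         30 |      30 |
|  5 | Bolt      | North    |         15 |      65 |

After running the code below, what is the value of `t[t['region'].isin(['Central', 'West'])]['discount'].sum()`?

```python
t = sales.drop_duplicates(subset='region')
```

31

drop duplicate region (keep=first):
  product   region  discount  units
0    Bolt     West        21     58
1  Widget  Central        10     18
2  Widget    North        23     44
filter rows where region in ['Central', 'West']:
  product   region  discount  units
0    Bolt     West        21     58
1  Widget  Central        10     18
Taking the sum of column 'discount' gives 31.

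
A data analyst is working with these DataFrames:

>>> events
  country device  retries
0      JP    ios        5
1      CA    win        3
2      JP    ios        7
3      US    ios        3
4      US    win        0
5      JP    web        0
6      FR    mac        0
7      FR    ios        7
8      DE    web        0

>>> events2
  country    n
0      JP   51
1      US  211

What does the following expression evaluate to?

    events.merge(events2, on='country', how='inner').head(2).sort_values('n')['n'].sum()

merge on 'country' (how='inner') → 5 rows:
  country device  retries    n
0      JP    ios        5   51
1      JP    ios        7   51
2      US    ios        3  211
3      US    win        0  211
4      JP    web        0   51
take first 2 rows:
  country device  retries   n
0      JP    ios        5  51
1      JP    ios        7  51
sort by n:
  country device  retries   n
0      JP    ios        5  51
1      JP    ios        7  51

102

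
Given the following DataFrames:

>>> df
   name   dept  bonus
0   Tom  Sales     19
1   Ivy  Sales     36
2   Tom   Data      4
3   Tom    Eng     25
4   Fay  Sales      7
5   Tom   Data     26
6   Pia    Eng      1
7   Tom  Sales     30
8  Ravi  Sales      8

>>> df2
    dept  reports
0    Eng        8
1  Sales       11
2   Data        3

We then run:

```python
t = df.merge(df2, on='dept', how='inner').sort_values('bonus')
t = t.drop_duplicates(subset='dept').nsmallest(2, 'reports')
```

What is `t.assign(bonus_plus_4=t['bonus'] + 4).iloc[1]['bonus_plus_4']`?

merge on 'dept' (how='inner') → 9 rows:
   name   dept  bonus  reports
0   Tom  Sales     19       11
1   Ivy  Sales     36       11
2   Tom   Data      4        3
3   Tom    Eng     25        8
4   Fay  Sales      7       11
5   Tom   Data     26        3
6   Pia    Eng      1        8
7   Tom  Sales     30       11
8  Ravi  Sales      8       11
sort by bonus:
   name   dept  bonus  reports
6   Pia    Eng      1        8
2   Tom   Data      4        3
4   Fay  Sales      7       11
8  Ravi  Sales      8       11
0   Tom  Sales     19       11
3   Tom    Eng     25        8
5   Tom   Data     26        3
7   Tom  Sales     30       11
1   Ivy  Sales     36       11
drop duplicate dept (keep=first):
  name   dept  bonus  reports
6  Pia    Eng      1        8
2  Tom   Data      4        3
4  Fay  Sales      7       11
take 2 rows with smallest reports:
  name  dept  bonus  reports
2  Tom  Data      4        3
6  Pia   Eng      1        8
add column bonus_plus_4 = t['bonus'] + 4:
  name  dept  bonus  reports  bonus_plus_4
2  Tom  Data      4        3             8
6  Pia   Eng      1        8             5
The value at position 1, column 'bonus_plus_4' is 5.

5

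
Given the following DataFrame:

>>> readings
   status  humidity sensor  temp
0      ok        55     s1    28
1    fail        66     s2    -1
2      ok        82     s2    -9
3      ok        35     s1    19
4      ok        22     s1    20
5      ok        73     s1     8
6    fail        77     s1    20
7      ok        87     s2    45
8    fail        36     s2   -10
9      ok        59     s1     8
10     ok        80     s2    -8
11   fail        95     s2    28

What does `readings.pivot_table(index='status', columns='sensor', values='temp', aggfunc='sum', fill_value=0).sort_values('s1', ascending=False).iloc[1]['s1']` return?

20

pivot: rows=status, cols=sensor, sum(temp):
sensor  s1  s2
status        
fail    20  17
ok      83  28
sort by s1 descending:
sensor  s1  s2
status        
ok      83  28
fail    20  17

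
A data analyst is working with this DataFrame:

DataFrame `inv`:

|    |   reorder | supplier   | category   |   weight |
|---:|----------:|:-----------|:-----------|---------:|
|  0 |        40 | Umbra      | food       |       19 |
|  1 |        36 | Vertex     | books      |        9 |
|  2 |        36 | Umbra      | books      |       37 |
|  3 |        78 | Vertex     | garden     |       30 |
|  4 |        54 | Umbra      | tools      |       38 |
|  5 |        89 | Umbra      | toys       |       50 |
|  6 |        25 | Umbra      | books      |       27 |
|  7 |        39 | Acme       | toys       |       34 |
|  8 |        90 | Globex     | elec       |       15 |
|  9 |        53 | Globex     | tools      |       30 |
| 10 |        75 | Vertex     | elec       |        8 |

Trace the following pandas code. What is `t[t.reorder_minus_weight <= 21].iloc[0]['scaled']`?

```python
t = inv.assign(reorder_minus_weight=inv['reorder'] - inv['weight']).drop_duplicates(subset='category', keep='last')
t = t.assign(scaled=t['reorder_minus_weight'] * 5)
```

105

add column reorder_minus_weight = inv['reorder'] - inv['weight']:
    reorder supplier category  weight  reorder_minus_weight
0        40    Umbra     food      19                    21
1        36   Vertex    books       9                    27
2        36    Umbra    books      37                    -1
3        78   Vertex   garden      30                    48
4        54    Umbra    tools      38                    16
5        89    Umbra     toys      50                    39
6        25    Umbra    books      27                    -2
7        39     Acme     toys      34                     5
8        90   Globex     elec      15                    75
9        53   Globex    tools      30                    23
10       75   Vertex     elec       8                    67
drop duplicate category (keep=last):
    reorder supplier category  weight  reorder_minus_weight
0        40    Umbra     food      19                    21
3        78   Vertex   garden      30                    48
6        25    Umbra    books      27                    -2
7        39     Acme     toys      34                     5
9        53   Globex    tools      30                    23
10       75   Vertex     elec       8                    67
add column scaled = t['reorder_minus_weight'] * 5:
    reorder supplier category  weight  reorder_minus_weight  scaled
0        40    Umbra     food      19                    21     105
3        78   Vertex   garden      30                    48     240
6        25    Umbra    books      27                    -2     -10
7        39     Acme     toys      34                     5      25
9        53   Globex    tools      30                    23     115
10       75   Vertex     elec       8                    67     335
filter rows where reorder_minus_weight <= 21:
   reorder supplier category  weight  reorder_minus_weight  scaled
0       40    Umbra     food      19                    21     105
6       25    Umbra    books      27                    -2     -10
7       39     Acme     toys      34                     5      25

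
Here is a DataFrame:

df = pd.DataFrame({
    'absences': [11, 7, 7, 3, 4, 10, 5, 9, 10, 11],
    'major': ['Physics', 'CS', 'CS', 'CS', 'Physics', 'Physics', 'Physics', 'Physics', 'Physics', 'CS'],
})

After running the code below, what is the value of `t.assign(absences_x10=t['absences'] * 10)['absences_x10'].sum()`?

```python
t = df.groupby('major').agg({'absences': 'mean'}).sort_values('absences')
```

151.666666667

group by major, mean of absences:
         absences
major            
CS       7.000000
Physics  8.166667
sort by absences:
         absences
major            
CS       7.000000
Physics  8.166667
add column absences_x10 = t['absences'] * 10:
         absences  absences_x10
major                          
CS       7.000000     70.000000
Physics  8.166667     81.666667
sum of column 'absences_x10' → 151.666666667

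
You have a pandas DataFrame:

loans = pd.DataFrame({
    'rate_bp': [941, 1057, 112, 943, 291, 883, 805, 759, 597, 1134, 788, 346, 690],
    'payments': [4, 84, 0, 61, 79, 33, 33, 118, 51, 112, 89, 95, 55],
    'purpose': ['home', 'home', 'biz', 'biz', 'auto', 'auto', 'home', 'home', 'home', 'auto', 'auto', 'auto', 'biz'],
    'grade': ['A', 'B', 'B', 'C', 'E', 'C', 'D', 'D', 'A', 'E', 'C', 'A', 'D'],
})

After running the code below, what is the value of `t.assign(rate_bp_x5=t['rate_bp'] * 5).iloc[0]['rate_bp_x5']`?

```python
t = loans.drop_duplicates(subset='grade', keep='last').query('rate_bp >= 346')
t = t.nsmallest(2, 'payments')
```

drop duplicate grade (keep=last):
    rate_bp  payments purpose grade
2       112         0     biz     B
9      1134       112    auto     E
10      788        89    auto     C
11      346        95    auto     A
12      690        55     biz     D
filter rows where rate_bp >= 346:
    rate_bp  payments purpose grade
9      1134       112    auto     E
10      788        89    auto     C
11      346        95    auto     A
12      690        55     biz     D
take 2 rows with smallest payments:
    rate_bp  payments purpose grade
12      690        55     biz     D
10      788        89    auto     C
add column rate_bp_x5 = t['rate_bp'] * 5:
    rate_bp  payments purpose grade  rate_bp_x5
12      690        55     biz     D        3450
10      788        89    auto     C        3940
So iloc[0]['rate_bp_x5'] = 3450.

3450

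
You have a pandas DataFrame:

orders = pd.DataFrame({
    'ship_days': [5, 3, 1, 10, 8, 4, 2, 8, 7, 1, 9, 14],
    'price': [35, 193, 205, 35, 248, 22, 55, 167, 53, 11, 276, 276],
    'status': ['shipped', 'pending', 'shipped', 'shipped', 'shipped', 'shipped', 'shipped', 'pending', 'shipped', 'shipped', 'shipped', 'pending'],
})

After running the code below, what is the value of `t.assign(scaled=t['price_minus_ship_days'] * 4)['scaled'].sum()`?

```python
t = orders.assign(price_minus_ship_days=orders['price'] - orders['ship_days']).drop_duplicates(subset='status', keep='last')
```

2116

add column price_minus_ship_days = orders['price'] - orders['ship_days']:
    ship_days  price   status  price_minus_ship_days
0           5     35  shipped                     30
1           3    193  pending                    190
2           1    205  shipped                    204
3          10     35  shipped                     25
4           8    248  shipped                    240
5           4     22  shipped                     18
6           2     55  shipped                     53
7           8    167  pending                    159
8           7     53  shipped                     46
9           1     11  shipped                     10
10          9    276  shipped                    267
11         14    276  pending                    262
drop duplicate status (keep=last):
    ship_days  price   status  price_minus_ship_days
10          9    276  shipped                    267
11         14    276  pending                    262
add column scaled = t['price_minus_ship_days'] * 4:
    ship_days  price   status  price_minus_ship_days  scaled
10          9    276  shipped                    267    1068
11         14    276  pending                    262    1048
Finally, sum of column 'scaled' = 2116.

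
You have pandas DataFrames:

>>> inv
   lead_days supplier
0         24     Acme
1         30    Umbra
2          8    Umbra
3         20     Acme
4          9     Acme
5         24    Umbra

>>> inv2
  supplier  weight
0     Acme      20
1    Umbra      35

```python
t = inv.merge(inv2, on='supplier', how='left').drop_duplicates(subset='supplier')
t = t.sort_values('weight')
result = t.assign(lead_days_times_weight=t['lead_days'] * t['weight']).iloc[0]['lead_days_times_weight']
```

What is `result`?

merge on 'supplier' (how='left') → 6 rows:
   lead_days supplier  weight
0         24     Acme      20
1         30    Umbra      35
2          8    Umbra      35
3         20     Acme      20
4          9     Acme      20
5         24    Umbra      35
drop duplicate supplier (keep=first):
   lead_days supplier  weight
0         24     Acme      20
1         30    Umbra      35
sort by weight:
   lead_days supplier  weight
0         24     Acme      20
1         30    Umbra      35
add column lead_days_times_weight = t['lead_days'] * t['weight']:
   lead_days supplier  weight  lead_days_times_weight
0         24     Acme      20                     480
1         30    Umbra      35                    1050
Finally, value at position 0, column 'lead_days_times_weight' = 480.

480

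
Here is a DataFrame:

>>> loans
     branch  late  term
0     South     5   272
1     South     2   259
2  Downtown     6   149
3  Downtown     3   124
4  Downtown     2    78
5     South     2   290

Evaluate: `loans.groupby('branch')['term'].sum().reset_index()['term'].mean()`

586.0

group by branch, sum of term:
branch
Downtown    351
South       821
Name: term, dtype: int64
reset_index():
     branch  term
0  Downtown   351
1     South   821
mean of column 'term' → 586.0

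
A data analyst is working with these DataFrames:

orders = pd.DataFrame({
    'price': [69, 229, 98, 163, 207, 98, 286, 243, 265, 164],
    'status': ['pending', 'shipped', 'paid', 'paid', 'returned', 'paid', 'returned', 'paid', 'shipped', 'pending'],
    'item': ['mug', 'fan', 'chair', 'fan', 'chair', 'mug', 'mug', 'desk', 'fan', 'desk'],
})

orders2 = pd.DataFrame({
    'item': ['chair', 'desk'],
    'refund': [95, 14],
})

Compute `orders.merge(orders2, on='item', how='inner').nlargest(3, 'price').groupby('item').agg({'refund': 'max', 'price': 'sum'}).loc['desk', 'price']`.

merge on 'item' (how='inner') → 4 rows:
   price    status   item  refund
0     98      paid  chair      95
1    207  returned  chair      95
2    243      paid   desk      14
3    164   pending   desk      14
take 3 rows with largest price:
   price    status   item  refund
2    243      paid   desk      14
1    207  returned  chair      95
3    164   pending   desk      14
group by item: max(refund), sum(price):
       refund  price
item                
chair      95    207
desk       14    407
Reading off the value at row 'desk', column 'price', we get 407.

407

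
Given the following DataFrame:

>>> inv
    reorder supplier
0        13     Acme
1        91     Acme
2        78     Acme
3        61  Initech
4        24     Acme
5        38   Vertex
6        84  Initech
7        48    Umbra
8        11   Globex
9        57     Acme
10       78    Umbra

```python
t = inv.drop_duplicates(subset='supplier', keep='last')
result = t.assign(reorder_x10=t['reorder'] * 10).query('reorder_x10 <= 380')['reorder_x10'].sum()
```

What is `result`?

490

drop duplicate supplier (keep=last):
    reorder supplier
5        38   Vertex
6        84  Initech
8        11   Globex
9        57     Acme
10       78    Umbra
add column reorder_x10 = t['reorder'] * 10:
    reorder supplier  reorder_x10
5        38   Vertex          380
6        84  Initech          840
8        11   Globex          110
9        57     Acme          570
10       78    Umbra          780
filter rows where reorder_x10 <= 380:
   reorder supplier  reorder_x10
5       38   Vertex          380
8       11   Globex          110
Then the sum of column 'reorder_x10': 490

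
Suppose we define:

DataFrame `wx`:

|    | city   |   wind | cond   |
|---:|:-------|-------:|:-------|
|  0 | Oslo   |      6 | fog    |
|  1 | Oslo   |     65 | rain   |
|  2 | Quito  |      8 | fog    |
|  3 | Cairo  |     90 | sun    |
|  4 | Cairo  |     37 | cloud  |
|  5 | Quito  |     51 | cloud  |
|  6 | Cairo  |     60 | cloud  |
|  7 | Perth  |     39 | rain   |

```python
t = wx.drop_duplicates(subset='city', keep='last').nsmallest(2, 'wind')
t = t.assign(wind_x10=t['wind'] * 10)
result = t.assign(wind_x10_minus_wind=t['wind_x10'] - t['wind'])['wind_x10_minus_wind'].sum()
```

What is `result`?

drop duplicate city (keep=last):
    city  wind   cond
1   Oslo    65   rain
5  Quito    51  cloud
6  Cairo    60  cloud
7  Perth    39   rain
take 2 rows with smallest wind:
    city  wind   cond
7  Perth    39   rain
5  Quito    51  cloud
add column wind_x10 = t['wind'] * 10:
    city  wind   cond  wind_x10
7  Perth    39   rain       390
5  Quito    51  cloud       510
add column wind_x10_minus_wind = t['wind_x10'] - t['wind']:
    city  wind   cond  wind_x10  wind_x10_minus_wind
7  Perth    39   rain       390                  351
5  Quito    51  cloud       510                  459
Finally, sum of column 'wind_x10_minus_wind' = 810.

810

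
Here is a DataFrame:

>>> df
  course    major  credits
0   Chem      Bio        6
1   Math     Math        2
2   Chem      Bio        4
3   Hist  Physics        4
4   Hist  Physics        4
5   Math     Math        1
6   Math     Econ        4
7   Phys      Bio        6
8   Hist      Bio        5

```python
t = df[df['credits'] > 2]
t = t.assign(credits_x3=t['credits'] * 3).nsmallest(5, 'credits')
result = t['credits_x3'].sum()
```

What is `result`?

63

filter rows where credits > 2:
  course    major  credits
0   Chem      Bio        6
2   Chem      Bio        4
3   Hist  Physics        4
4   Hist  Physics        4
6   Math     Econ        4
7   Phys      Bio        6
8   Hist      Bio        5
add column credits_x3 = t['credits'] * 3:
  course    major  credits  credits_x3
0   Chem      Bio        6          18
2   Chem      Bio        4          12
3   Hist  Physics        4          12
4   Hist  Physics        4          12
6   Math     Econ        4          12
7   Phys      Bio        6          18
8   Hist      Bio        5          15
take 5 rows with smallest credits:
  course    major  credits  credits_x3
2   Chem      Bio        4          12
3   Hist  Physics        4          12
4   Hist  Physics        4          12
6   Math     Econ        4          12
8   Hist      Bio        5          15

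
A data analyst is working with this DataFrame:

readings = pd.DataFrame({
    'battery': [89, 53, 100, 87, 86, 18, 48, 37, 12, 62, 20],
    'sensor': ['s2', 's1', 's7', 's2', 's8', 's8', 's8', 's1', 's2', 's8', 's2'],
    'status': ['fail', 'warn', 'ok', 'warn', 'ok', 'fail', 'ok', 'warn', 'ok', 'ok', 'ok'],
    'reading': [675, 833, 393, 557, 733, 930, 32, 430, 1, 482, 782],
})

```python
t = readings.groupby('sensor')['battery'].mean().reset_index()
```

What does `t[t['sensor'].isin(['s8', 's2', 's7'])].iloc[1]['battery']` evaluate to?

100.0

group by sensor, mean of battery:
sensor
s1     45.0
s2     52.0
s7    100.0
s8     53.5
Name: battery, dtype: float64
reset_index():
  sensor  battery
0     s1     45.0
1     s2     52.0
2     s7    100.0
3     s8     53.5
filter rows where sensor in ['s8', 's2', 's7']:
  sensor  battery
1     s2     52.0
2     s7    100.0
3     s8     53.5
Taking the value at position 1, column 'battery' gives 100.0.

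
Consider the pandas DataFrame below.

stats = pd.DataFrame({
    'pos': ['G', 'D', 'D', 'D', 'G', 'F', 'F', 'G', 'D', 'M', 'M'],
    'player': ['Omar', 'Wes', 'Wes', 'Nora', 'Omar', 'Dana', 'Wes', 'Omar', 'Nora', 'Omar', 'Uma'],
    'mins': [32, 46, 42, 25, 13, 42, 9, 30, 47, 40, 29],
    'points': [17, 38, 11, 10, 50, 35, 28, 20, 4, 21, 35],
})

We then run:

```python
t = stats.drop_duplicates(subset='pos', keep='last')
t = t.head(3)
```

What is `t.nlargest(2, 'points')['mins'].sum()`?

drop duplicate pos (keep=last):
   pos player  mins  points
6    F    Wes     9      28
7    G   Omar    30      20
8    D   Nora    47       4
10   M    Uma    29      35
take first 3 rows:
  pos player  mins  points
6   F    Wes     9      28
7   G   Omar    30      20
8   D   Nora    47       4
take 2 rows with largest points:
  pos player  mins  points
6   F    Wes     9      28
7   G   Omar    30      20
Hence 39.

39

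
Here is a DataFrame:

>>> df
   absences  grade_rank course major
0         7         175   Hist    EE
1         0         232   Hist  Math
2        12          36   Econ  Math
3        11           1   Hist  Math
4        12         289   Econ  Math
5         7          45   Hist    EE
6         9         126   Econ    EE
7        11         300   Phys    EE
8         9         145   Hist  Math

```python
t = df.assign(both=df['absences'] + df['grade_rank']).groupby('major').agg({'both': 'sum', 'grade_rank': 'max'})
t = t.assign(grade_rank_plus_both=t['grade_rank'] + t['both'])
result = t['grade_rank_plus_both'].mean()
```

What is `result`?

1008.0

add column both = df['absences'] + df['grade_rank']:
   absences  grade_rank course major  both
0         7         175   Hist    EE   182
1         0         232   Hist  Math   232
2        12          36   Econ  Math    48
3        11           1   Hist  Math    12
4        12         289   Econ  Math   301
5         7          45   Hist    EE    52
6         9         126   Econ    EE   135
7        11         300   Phys    EE   311
8         9         145   Hist  Math   154
group by major: sum(both), max(grade_rank):
       both  grade_rank
major                  
EE      680         300
Math    747         289
add column grade_rank_plus_both = t['grade_rank'] + t['both']:
       both  grade_rank  grade_rank_plus_both
major                                        
EE      680         300                   980
Math    747         289                  1036
Finally, mean of column 'grade_rank_plus_both' = 1008.0.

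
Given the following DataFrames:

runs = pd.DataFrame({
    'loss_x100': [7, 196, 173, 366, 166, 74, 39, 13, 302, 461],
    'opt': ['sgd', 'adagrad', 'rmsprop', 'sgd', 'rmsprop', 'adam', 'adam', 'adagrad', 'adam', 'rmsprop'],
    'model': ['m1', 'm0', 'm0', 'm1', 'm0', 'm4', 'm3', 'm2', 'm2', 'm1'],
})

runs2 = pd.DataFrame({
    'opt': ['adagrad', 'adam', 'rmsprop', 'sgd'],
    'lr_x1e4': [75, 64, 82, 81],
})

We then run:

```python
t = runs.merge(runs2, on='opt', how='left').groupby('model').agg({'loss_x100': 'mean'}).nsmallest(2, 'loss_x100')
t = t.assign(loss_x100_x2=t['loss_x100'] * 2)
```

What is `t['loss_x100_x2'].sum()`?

merge on 'opt' (how='left') → 10 rows:
   loss_x100      opt model  lr_x1e4
0          7      sgd    m1       81
1        196  adagrad    m0       75
2        173  rmsprop    m0       82
3        366      sgd    m1       81
4        166  rmsprop    m0       82
5         74     adam    m4       64
6         39     adam    m3       64
7         13  adagrad    m2       75
8        302     adam    m2       64
9        461  rmsprop    m1       82
group by model, mean of loss_x100:
        loss_x100
model            
m0     178.333333
m1     278.000000
m2     157.500000
m3      39.000000
m4      74.000000
take 2 rows with smallest loss_x100:
       loss_x100
model           
m3          39.0
m4          74.0
add column loss_x100_x2 = t['loss_x100'] * 2:
       loss_x100  loss_x100_x2
model                         
m3          39.0          78.0
m4          74.0         148.0
So sum() = 226.0.

226.0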